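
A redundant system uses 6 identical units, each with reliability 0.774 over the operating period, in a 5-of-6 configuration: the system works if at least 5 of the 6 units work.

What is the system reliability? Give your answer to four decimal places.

0.5917

R = Σ_{i=5}^{6} C(6,i) p^i (1−p)^{6−i} with p = 0.774
C(6,5)·0.774^5·0.226^1 = 0.376673
C(6,6)·0.774^6·0.226^0 = 0.215004
Sum = 0.5917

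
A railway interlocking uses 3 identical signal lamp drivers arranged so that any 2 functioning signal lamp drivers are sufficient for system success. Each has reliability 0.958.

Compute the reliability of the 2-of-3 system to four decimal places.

0.9949

R = Σ_{i=2}^{3} C(3,i) p^i (1−p)^{3−i} with p = 0.958
C(3,2)·0.958^2·0.042^1 = 0.115638
C(3,3)·0.958^3·0.042^0 = 0.879218
Sum = 0.9949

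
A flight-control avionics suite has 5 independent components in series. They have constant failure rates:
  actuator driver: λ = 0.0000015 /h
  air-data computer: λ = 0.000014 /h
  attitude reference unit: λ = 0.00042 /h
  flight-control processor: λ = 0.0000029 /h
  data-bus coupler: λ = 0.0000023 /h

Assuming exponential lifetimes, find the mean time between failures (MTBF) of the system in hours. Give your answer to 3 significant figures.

2270

Series of exponential components: λ_sys = Σ λ_i
λ_sys = 0.0000015 + 0.000014 + 0.00042 + 0.0000029 + 0.0000023 = 4.4070e-04 /h
MTBF = 1 / λ_sys = 2270 h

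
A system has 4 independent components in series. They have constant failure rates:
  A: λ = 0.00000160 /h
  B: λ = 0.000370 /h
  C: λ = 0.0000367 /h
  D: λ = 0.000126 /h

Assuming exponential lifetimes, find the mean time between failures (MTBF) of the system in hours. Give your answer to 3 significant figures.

1870

Series of exponential components: λ_sys = Σ λ_i
λ_sys = 0.00000160 + 0.000370 + 0.0000367 + 0.000126 = 5.3430e-04 /h
MTBF = 1 / λ_sys = 1870 h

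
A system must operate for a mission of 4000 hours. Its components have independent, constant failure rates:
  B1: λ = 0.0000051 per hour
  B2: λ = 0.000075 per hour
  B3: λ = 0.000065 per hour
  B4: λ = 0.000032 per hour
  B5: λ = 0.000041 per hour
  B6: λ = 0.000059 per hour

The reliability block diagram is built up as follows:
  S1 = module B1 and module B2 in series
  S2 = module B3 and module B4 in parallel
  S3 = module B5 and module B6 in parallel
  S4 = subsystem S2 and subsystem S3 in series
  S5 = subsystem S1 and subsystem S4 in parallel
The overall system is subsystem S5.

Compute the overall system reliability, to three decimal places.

0.984

R(B1) = exp(−0.0000051 × 4000) = 0.97981
R(B2) = exp(−0.000075 × 4000) = 0.74082
R(B3) = exp(−0.000065 × 4000) = 0.77105
R(B4) = exp(−0.000032 × 4000) = 0.87985
R(B5) = exp(−0.000041 × 4000) = 0.84874
R(B6) = exp(−0.000059 × 4000) = 0.78978
Series (B1 and B2): 0.97981 × 0.74082 = 0.72586
Parallel (B3 and B4): 1 − (1 − 0.77105)(1 − 0.87985) = 0.97249
Parallel (B5 and B6): 1 − (1 − 0.84874)(1 − 0.78978) = 0.96820
Series ([0.97249] and [0.96820]): 0.97249 × 0.96820 = 0.94156
Parallel ([0.72586] and [0.94156]): 1 − (1 − 0.72586)(1 − 0.94156) = 0.984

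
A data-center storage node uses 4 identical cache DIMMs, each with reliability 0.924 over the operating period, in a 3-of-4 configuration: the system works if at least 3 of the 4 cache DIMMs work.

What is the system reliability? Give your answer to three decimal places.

0.969

R = Σ_{i=3}^{4} C(4,i) p^i (1−p)^{4−i} with p = 0.924
C(4,3)·0.924^3·0.076^1 = 0.23982
C(4,4)·0.924^4·0.076^0 = 0.72893
Sum = 0.969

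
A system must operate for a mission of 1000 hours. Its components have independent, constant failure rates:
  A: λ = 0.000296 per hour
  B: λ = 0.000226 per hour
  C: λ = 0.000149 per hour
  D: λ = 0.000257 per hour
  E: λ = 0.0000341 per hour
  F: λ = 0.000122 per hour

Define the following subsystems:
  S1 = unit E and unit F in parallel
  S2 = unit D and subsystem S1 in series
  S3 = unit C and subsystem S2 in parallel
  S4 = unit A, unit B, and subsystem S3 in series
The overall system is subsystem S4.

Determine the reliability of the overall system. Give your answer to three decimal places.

R(A) = exp(−0.000296 × 1000) = 0.74379
R(B) = exp(−0.000226 × 1000) = 0.79772
R(C) = exp(−0.000149 × 1000) = 0.86157
R(D) = exp(−0.000257 × 1000) = 0.77337
R(E) = exp(−0.0000341 × 1000) = 0.96647
R(F) = exp(−0.000122 × 1000) = 0.88515
Parallel (E and F): 1 − (1 − 0.96647)(1 − 0.88515) = 0.99615
Series (D and [0.99615]): 0.77337 × 0.99615 = 0.77039
Parallel (C and [0.77039]): 1 − (1 − 0.86157)(1 − 0.77039) = 0.96822
Series (A, B, and [0.96822]): 0.74379 × 0.79772 × 0.96822 = 0.574

0.574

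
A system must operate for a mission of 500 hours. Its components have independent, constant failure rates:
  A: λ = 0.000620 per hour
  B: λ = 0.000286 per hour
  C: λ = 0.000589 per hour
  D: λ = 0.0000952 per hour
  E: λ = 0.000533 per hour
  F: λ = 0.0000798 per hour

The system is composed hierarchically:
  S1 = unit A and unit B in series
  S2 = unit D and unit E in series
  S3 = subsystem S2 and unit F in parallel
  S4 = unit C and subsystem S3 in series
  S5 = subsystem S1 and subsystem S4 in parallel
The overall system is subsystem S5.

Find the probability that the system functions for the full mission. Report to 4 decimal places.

0.9042

R(A) = exp(−0.000620 × 500) = 0.733447
R(B) = exp(−0.000286 × 500) = 0.866754
R(C) = exp(−0.000589 × 500) = 0.744904
R(D) = exp(−0.0000952 × 500) = 0.953515
R(E) = exp(−0.000533 × 500) = 0.766056
R(F) = exp(−0.0000798 × 500) = 0.960886
Series (A and B): 0.733447 × 0.866754 = 0.635718
Series (D and E): 0.953515 × 0.766056 = 0.730446
Parallel ([0.730446] and F): 1 − (1 − 0.730446)(1 − 0.960886) = 0.989457
Series (C and [0.989457]): 0.744904 × 0.989457 = 0.737050
Parallel ([0.635718] and [0.737050]): 1 − (1 − 0.635718)(1 − 0.737050) = 0.9042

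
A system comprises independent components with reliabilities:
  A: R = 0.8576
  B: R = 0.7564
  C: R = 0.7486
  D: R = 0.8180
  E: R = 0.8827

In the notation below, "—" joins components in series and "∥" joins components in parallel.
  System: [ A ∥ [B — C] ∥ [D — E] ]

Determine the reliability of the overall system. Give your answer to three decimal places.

0.983

Series (B and C): 0.75640 × 0.74860 = 0.56624
Series (D and E): 0.81800 × 0.88270 = 0.72205
Parallel (A, [0.56624], and [0.72205]): 1 − (1 − 0.85760)(1 − 0.56624)(1 − 0.72205) = 0.983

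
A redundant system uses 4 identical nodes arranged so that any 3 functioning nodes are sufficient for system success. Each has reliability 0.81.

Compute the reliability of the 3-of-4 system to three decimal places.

R = Σ_{i=3}^{4} C(4,i) p^i (1−p)^{4−i} with p = 0.81
C(4,3)·0.81^3·0.19^1 = 0.40390
C(4,4)·0.81^4·0.19^0 = 0.43047
Sum = 0.834

0.834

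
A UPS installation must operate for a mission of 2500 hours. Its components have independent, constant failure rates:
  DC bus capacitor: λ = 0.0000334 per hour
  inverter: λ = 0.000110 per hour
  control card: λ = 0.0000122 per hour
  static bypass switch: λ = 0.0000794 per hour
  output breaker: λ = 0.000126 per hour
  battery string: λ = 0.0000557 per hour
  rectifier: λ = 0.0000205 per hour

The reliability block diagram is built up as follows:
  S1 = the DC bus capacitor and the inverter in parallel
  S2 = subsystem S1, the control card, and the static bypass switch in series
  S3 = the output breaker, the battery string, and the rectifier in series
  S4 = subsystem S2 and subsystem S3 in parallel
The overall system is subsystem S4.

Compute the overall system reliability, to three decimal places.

R(DC bus capacitor) = exp(−0.0000334 × 2500) = 0.91989
R(inverter) = exp(−0.000110 × 2500) = 0.75957
R(control card) = exp(−0.0000122 × 2500) = 0.96996
R(static bypass switch) = exp(−0.0000794 × 2500) = 0.81996
R(output breaker) = exp(−0.000126 × 2500) = 0.72979
R(battery string) = exp(−0.0000557 × 2500) = 0.87001
R(rectifier) = exp(−0.0000205 × 2500) = 0.95004
Parallel (DC bus capacitor and inverter): 1 − (1 − 0.91989)(1 − 0.75957) = 0.98074
Series ([0.98074], control card, and static bypass switch): 0.98074 × 0.96996 × 0.81996 = 0.78001
Series (output breaker, battery string, and rectifier): 0.72979 × 0.87001 × 0.95004 = 0.60320
Parallel ([0.78001] and [0.60320]): 1 − (1 − 0.78001)(1 − 0.60320) = 0.913

0.913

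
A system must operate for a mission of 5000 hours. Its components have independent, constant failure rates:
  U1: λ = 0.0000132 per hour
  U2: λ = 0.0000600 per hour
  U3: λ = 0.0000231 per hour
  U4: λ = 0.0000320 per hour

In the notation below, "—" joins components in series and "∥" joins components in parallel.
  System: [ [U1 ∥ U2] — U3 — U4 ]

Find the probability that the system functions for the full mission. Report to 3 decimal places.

0.747

R(U1) = exp(−0.0000132 × 5000) = 0.93613
R(U2) = exp(−0.0000600 × 5000) = 0.74082
R(U3) = exp(−0.0000231 × 5000) = 0.89092
R(U4) = exp(−0.0000320 × 5000) = 0.85214
Parallel (U1 and U2): 1 − (1 − 0.93613)(1 − 0.74082) = 0.98345
Series ([0.98345], U3, and U4): 0.98345 × 0.89092 × 0.85214 = 0.747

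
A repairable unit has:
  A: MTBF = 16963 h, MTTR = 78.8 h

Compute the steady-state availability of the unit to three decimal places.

A(A) = MTBF/(MTBF+MTTR) = 16963/(16963+78.8) = 0.995

0.995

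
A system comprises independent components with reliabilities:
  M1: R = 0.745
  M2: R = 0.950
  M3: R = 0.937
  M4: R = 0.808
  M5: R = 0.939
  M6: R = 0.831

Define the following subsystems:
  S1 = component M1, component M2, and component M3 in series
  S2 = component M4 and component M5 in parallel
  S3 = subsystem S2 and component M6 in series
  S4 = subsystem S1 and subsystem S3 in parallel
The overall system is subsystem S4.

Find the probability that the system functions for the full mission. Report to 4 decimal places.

Series (M1, M2, and M3): 0.745000 × 0.950000 × 0.937000 = 0.663162
Parallel (M4 and M5): 1 − (1 − 0.808000)(1 − 0.939000) = 0.988288
Series ([0.988288] and M6): 0.988288 × 0.831000 = 0.821267
Parallel ([0.663162] and [0.821267]): 1 − (1 − 0.663162)(1 − 0.821267) = 0.9398

0.9398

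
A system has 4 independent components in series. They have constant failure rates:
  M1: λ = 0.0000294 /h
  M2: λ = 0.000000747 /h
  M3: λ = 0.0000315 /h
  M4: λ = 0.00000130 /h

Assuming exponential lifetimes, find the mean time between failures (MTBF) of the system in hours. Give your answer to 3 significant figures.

Series of exponential components: λ_sys = Σ λ_i
λ_sys = 0.0000294 + 0.000000747 + 0.0000315 + 0.00000130 = 6.2947e-05 /h
MTBF = 1 / λ_sys = 15900 h

15900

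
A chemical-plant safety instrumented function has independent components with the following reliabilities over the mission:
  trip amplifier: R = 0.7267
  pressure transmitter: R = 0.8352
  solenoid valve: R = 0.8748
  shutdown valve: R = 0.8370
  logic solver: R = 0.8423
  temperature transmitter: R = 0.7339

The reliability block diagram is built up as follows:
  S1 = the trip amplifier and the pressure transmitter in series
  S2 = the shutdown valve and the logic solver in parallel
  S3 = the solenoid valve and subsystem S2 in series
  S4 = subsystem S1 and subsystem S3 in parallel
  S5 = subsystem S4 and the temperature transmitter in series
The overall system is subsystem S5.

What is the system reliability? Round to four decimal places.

Series (trip amplifier and pressure transmitter): 0.726700 × 0.835200 = 0.606940
Parallel (shutdown valve and logic solver): 1 − (1 − 0.837000)(1 − 0.842300) = 0.974295
Series (solenoid valve and [0.974295]): 0.874800 × 0.974295 = 0.852313
Parallel ([0.606940] and [0.852313]): 1 − (1 − 0.606940)(1 − 0.852313) = 0.941950
Series ([0.941950] and temperature transmitter): 0.941950 × 0.733900 = 0.6913

0.6913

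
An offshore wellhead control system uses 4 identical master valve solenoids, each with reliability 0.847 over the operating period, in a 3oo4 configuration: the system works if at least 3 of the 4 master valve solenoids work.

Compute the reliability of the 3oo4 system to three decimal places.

R = Σ_{i=3}^{4} C(4,i) p^i (1−p)^{4−i} with p = 0.847
C(4,3)·0.847^3·0.153^1 = 0.37188
C(4,4)·0.847^4·0.153^0 = 0.51468
Sum = 0.887

0.887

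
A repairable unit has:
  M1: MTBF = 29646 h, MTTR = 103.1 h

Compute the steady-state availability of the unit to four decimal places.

0.9965

A(M1) = MTBF/(MTBF+MTTR) = 29646/(29646+103.1) = 0.9965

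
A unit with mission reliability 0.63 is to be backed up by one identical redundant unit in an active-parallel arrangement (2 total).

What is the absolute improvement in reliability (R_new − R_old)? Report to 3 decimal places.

R_before = 0.63
R_after = 1 − (1 − 0.63)^2 = 0.863
ΔR = 0.863 − 0.63 = 0.233

0.233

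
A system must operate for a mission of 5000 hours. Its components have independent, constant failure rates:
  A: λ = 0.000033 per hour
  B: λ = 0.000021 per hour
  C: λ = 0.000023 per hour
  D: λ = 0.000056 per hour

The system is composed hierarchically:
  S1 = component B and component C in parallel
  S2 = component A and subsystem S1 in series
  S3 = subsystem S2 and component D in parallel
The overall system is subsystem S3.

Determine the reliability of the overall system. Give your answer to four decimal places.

R(A) = exp(−0.000033 × 5000) = 0.847894
R(B) = exp(−0.000021 × 5000) = 0.900325
R(C) = exp(−0.000023 × 5000) = 0.891366
R(D) = exp(−0.000056 × 5000) = 0.755784
Parallel (B and C): 1 − (1 − 0.900325)(1 − 0.891366) = 0.989172
Series (A and [0.989172]): 0.847894 × 0.989172 = 0.838713
Parallel ([0.838713] and D): 1 − (1 − 0.838713)(1 − 0.755784) = 0.9606

0.9606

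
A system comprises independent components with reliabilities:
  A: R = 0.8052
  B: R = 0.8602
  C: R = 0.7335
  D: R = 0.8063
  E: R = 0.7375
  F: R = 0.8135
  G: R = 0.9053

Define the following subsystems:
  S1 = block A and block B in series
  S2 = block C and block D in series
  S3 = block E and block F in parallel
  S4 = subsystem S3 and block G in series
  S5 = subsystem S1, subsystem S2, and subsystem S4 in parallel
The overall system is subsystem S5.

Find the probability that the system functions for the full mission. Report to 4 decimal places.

0.9825

Series (A and B): 0.805200 × 0.860200 = 0.692633
Series (C and D): 0.733500 × 0.806300 = 0.591421
Parallel (E and F): 1 − (1 − 0.737500)(1 − 0.813500) = 0.951044
Series ([0.951044] and G): 0.951044 × 0.905300 = 0.860980
Parallel ([0.692633], [0.591421], and [0.860980]): 1 − (1 − 0.692633)(1 − 0.591421)(1 − 0.860980) = 0.9825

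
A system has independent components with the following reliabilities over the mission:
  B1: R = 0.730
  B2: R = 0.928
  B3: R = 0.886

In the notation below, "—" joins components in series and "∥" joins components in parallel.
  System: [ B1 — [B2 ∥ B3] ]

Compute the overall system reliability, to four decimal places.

Parallel (B2 and B3): 1 − (1 − 0.928000)(1 − 0.886000) = 0.991792
Series (B1 and [0.991792]): 0.730000 × 0.991792 = 0.7240

0.7240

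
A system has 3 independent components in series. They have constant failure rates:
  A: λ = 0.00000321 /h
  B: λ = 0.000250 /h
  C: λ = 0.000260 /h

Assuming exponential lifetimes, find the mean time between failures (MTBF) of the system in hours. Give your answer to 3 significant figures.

Series of exponential components: λ_sys = Σ λ_i
λ_sys = 0.00000321 + 0.000250 + 0.000260 = 5.1321e-04 /h
MTBF = 1 / λ_sys = 1950 h

1950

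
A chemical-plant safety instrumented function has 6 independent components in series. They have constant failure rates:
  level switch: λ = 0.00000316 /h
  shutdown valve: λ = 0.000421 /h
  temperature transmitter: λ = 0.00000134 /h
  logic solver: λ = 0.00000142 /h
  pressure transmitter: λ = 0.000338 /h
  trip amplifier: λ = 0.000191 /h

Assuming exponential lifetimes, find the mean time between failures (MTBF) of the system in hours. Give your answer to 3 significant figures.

Series of exponential components: λ_sys = Σ λ_i
λ_sys = 0.00000316 + 0.000421 + 0.00000134 + 0.00000142 + 0.000338 + 0.000191 = 9.5592e-04 /h
MTBF = 1 / λ_sys = 1050 h

1050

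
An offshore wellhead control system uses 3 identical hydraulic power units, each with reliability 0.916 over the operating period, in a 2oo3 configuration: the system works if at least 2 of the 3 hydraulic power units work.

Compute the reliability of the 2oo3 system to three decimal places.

R = Σ_{i=2}^{3} C(3,i) p^i (1−p)^{3−i} with p = 0.916
C(3,2)·0.916^2·0.084^1 = 0.21144
C(3,3)·0.916^3·0.084^0 = 0.76858
Sum = 0.980

0.980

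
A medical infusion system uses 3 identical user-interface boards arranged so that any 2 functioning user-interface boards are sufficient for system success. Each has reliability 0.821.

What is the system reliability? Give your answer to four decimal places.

R = Σ_{i=2}^{3} C(3,i) p^i (1−p)^{3−i} with p = 0.821
C(3,2)·0.821^2·0.179^1 = 0.361960
C(3,3)·0.821^3·0.179^0 = 0.553388
Sum = 0.9153

0.9153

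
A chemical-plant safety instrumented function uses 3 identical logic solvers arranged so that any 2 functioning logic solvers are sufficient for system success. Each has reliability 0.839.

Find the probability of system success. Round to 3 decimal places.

R = Σ_{i=2}^{3} C(3,i) p^i (1−p)^{3−i} with p = 0.839
C(3,2)·0.839^2·0.161^1 = 0.33999
C(3,3)·0.839^3·0.161^0 = 0.59059
Sum = 0.931

0.931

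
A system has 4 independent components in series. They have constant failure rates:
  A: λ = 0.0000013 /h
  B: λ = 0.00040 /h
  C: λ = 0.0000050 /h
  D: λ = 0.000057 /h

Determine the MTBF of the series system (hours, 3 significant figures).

Series of exponential components: λ_sys = Σ λ_i
λ_sys = 0.0000013 + 0.00040 + 0.0000050 + 0.000057 = 4.6330e-04 /h
MTBF = 1 / λ_sys = 2160 h

2160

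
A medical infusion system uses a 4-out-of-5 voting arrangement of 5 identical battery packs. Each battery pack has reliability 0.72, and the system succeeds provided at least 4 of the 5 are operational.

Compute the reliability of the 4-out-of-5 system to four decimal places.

R = Σ_{i=4}^{5} C(5,i) p^i (1−p)^{5−i} with p = 0.72
C(5,4)·0.72^4·0.28^1 = 0.376234
C(5,5)·0.72^5·0.28^0 = 0.193492
Sum = 0.5697

0.5697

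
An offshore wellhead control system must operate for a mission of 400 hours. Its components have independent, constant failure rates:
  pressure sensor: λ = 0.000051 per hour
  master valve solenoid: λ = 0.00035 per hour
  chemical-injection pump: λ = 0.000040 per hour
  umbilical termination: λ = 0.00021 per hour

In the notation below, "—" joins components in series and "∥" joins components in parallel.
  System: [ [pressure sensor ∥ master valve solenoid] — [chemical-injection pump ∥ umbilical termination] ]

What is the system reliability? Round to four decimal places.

R(pressure sensor) = exp(−0.000051 × 400) = 0.979807
R(master valve solenoid) = exp(−0.00035 × 400) = 0.869358
R(chemical-injection pump) = exp(−0.000040 × 400) = 0.984127
R(umbilical termination) = exp(−0.00021 × 400) = 0.919431
Parallel (pressure sensor and master valve solenoid): 1 − (1 − 0.979807)(1 − 0.869358) = 0.997362
Parallel (chemical-injection pump and umbilical termination): 1 − (1 − 0.984127)(1 − 0.919431) = 0.998721
Series ([0.997362] and [0.998721]): 0.997362 × 0.998721 = 0.9961

0.9961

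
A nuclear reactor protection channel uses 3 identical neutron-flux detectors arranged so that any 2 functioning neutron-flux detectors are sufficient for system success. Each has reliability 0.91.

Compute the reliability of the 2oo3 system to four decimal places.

0.9772

R = Σ_{i=2}^{3} C(3,i) p^i (1−p)^{3−i} with p = 0.91
C(3,2)·0.91^2·0.09^1 = 0.223587
C(3,3)·0.91^3·0.09^0 = 0.753571
Sum = 0.9772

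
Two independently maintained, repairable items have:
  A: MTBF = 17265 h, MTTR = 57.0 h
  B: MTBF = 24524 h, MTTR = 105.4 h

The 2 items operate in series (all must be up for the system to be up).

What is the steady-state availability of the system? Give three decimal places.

A(A) = MTBF/(MTBF+MTTR) = 17265/(17265+57.0) = 0.996709
A(B) = MTBF/(MTBF+MTTR) = 24524/(24524+105.4) = 0.995721
Series availability: 0.996709 × 0.995721 = 0.992

0.992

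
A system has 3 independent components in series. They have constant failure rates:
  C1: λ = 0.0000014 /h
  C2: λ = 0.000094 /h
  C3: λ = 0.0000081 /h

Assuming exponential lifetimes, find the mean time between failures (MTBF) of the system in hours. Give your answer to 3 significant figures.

Series of exponential components: λ_sys = Σ λ_i
λ_sys = 0.0000014 + 0.000094 + 0.0000081 = 1.0350e-04 /h
MTBF = 1 / λ_sys = 9660 h

9660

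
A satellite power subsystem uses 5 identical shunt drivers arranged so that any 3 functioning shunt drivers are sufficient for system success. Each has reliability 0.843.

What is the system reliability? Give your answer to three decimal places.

0.970

R = Σ_{i=3}^{5} C(5,i) p^i (1−p)^{5−i} with p = 0.843
C(5,3)·0.843^3·0.157^2 = 0.14767
C(5,4)·0.843^4·0.157^1 = 0.39644
C(5,5)·0.843^5·0.157^0 = 0.42573
Sum = 0.970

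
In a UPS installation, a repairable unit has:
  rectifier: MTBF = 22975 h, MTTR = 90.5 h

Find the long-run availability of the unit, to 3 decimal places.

A(rectifier) = MTBF/(MTBF+MTTR) = 22975/(22975+90.5) = 0.996

0.996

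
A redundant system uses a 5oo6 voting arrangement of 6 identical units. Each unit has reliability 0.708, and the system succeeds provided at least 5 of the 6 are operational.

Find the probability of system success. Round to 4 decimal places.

R = Σ_{i=5}^{6} C(6,i) p^i (1−p)^{6−i} with p = 0.708
C(6,5)·0.708^5·0.292^1 = 0.311674
C(6,6)·0.708^6·0.292^0 = 0.125950
Sum = 0.4376

0.4376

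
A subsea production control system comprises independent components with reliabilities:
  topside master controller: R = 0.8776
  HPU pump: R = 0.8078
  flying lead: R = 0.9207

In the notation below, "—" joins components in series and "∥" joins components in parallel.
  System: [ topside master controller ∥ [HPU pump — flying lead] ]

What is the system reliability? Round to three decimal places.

Series (HPU pump and flying lead): 0.80780 × 0.92070 = 0.74374
Parallel (topside master controller and [0.74374]): 1 − (1 − 0.87760)(1 − 0.74374) = 0.969

0.969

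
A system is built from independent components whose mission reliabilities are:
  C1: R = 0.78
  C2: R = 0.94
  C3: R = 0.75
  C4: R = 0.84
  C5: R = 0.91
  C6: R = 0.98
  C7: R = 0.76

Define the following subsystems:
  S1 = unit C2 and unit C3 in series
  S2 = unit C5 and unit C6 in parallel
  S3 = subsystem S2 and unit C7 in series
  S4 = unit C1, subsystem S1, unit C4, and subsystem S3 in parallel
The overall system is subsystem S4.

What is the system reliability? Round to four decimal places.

0.9975

Series (C2 and C3): 0.940000 × 0.750000 = 0.705000
Parallel (C5 and C6): 1 − (1 − 0.910000)(1 − 0.980000) = 0.998200
Series ([0.998200] and C7): 0.998200 × 0.760000 = 0.758632
Parallel (C1, [0.705000], C4, and [0.758632]): 1 − (1 − 0.780000)(1 − 0.705000)(1 − 0.840000)(1 − 0.758632) = 0.9975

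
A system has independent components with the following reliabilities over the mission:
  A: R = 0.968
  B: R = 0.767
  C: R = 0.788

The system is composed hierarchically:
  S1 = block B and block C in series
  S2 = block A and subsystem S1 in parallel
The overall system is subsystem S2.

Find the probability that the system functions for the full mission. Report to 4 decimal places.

0.9873

Series (B and C): 0.767000 × 0.788000 = 0.604396
Parallel (A and [0.604396]): 1 − (1 − 0.968000)(1 − 0.604396) = 0.9873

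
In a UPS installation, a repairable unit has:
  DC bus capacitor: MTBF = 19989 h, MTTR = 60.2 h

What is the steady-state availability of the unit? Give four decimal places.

A(DC bus capacitor) = MTBF/(MTBF+MTTR) = 19989/(19989+60.2) = 0.9970

0.9970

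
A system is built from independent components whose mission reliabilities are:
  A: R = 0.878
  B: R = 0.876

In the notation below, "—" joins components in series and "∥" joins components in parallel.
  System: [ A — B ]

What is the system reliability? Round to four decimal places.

0.7691

Series (A and B): 0.878000 × 0.876000 = 0.7691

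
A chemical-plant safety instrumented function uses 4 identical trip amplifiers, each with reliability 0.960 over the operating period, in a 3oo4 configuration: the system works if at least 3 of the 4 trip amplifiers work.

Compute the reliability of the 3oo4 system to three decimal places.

0.991

R = Σ_{i=3}^{4} C(4,i) p^i (1−p)^{4−i} with p = 0.960
C(4,3)·0.960^3·0.040^1 = 0.14156
C(4,4)·0.960^4·0.040^0 = 0.84935
Sum = 0.991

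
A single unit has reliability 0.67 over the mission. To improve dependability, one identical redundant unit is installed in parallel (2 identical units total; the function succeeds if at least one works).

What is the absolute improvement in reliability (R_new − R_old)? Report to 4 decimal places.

R_before = 0.67
R_after = 1 − (1 − 0.67)^2 = 0.8911
ΔR = 0.8911 − 0.67 = 0.2211

0.2211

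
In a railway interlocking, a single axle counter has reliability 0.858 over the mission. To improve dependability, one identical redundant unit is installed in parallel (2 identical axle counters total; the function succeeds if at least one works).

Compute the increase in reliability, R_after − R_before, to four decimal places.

R_before = 0.858
R_after = 1 − (1 − 0.858)^2 = 0.9798
ΔR = 0.9798 − 0.858 = 0.1218

0.1218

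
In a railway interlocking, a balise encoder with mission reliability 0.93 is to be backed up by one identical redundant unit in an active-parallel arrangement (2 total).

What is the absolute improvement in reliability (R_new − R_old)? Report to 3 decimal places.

R_before = 0.93
R_after = 1 − (1 − 0.93)^2 = 0.995
ΔR = 0.995 − 0.93 = 0.065

0.065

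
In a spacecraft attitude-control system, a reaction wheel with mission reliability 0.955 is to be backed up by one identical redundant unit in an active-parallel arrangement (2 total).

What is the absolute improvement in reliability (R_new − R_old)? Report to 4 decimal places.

R_before = 0.955
R_after = 1 − (1 − 0.955)^2 = 0.9980
ΔR = 0.9980 − 0.955 = 0.0430

0.0430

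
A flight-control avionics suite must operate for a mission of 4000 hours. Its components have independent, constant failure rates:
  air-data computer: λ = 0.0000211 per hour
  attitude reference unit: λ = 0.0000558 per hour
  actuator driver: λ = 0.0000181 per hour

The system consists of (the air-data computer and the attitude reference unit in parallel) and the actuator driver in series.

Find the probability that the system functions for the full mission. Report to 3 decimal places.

0.915

R(air-data computer) = exp(−0.0000211 × 4000) = 0.91906
R(attitude reference unit) = exp(−0.0000558 × 4000) = 0.79995
R(actuator driver) = exp(−0.0000181 × 4000) = 0.93016
Parallel (air-data computer and attitude reference unit): 1 − (1 − 0.91906)(1 − 0.79995) = 0.98381
Series ([0.98381] and actuator driver): 0.98381 × 0.93016 = 0.915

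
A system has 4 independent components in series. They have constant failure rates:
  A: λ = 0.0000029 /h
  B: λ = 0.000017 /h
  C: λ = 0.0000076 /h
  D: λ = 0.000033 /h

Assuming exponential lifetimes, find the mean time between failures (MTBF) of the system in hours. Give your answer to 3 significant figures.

16500

Series of exponential components: λ_sys = Σ λ_i
λ_sys = 0.0000029 + 0.000017 + 0.0000076 + 0.000033 = 6.0500e-05 /h
MTBF = 1 / λ_sys = 16500 h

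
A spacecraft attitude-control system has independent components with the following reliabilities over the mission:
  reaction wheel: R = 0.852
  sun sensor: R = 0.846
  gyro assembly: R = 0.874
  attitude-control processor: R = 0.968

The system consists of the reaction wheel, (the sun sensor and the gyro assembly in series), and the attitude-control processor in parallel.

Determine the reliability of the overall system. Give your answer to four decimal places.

0.9988

Series (sun sensor and gyro assembly): 0.846000 × 0.874000 = 0.739404
Parallel (reaction wheel, [0.739404], and attitude-control processor): 1 − (1 − 0.852000)(1 − 0.739404)(1 − 0.968000) = 0.9988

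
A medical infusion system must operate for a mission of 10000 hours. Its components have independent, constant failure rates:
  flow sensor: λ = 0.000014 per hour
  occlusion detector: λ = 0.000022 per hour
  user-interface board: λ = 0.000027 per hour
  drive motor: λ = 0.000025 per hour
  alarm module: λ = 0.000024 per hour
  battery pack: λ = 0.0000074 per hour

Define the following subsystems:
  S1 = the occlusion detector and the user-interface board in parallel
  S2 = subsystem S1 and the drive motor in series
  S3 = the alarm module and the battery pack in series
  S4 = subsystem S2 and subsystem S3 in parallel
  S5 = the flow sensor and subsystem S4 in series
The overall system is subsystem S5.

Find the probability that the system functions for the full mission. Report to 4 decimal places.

R(flow sensor) = exp(−0.000014 × 10000) = 0.869358
R(occlusion detector) = exp(−0.000022 × 10000) = 0.802519
R(user-interface board) = exp(−0.000027 × 10000) = 0.763379
R(drive motor) = exp(−0.000025 × 10000) = 0.778801
R(alarm module) = exp(−0.000024 × 10000) = 0.786628
R(battery pack) = exp(−0.0000074 × 10000) = 0.928672
Parallel (occlusion detector and user-interface board): 1 − (1 − 0.802519)(1 − 0.763379) = 0.953272
Series ([0.953272] and drive motor): 0.953272 × 0.778801 = 0.742409
Series (alarm module and battery pack): 0.786628 × 0.928672 = 0.730519
Parallel ([0.742409] and [0.730519]): 1 − (1 − 0.742409)(1 − 0.730519) = 0.930584
Series (flow sensor and [0.930584]): 0.869358 × 0.930584 = 0.8090

0.8090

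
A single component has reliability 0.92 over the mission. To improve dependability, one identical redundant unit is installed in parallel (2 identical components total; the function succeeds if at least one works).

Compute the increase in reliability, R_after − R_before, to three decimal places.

R_before = 0.92
R_after = 1 − (1 − 0.92)^2 = 0.994
ΔR = 0.994 − 0.92 = 0.074

0.074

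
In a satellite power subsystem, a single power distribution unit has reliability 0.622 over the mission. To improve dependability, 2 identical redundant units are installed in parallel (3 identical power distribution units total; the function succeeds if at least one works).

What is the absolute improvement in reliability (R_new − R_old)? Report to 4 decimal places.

R_before = 0.622
R_after = 1 − (1 − 0.622)^3 = 0.9460
ΔR = 0.9460 − 0.622 = 0.3240

0.3240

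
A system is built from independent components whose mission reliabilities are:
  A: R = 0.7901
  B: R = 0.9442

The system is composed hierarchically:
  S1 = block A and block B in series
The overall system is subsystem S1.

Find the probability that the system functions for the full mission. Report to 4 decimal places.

Series (A and B): 0.790100 × 0.944200 = 0.7460

0.7460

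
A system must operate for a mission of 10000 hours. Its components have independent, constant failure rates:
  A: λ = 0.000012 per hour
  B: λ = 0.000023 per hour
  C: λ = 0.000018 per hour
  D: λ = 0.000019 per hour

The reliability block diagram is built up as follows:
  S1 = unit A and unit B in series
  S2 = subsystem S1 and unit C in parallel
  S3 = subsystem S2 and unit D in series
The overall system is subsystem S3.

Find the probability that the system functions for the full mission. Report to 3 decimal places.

R(A) = exp(−0.000012 × 10000) = 0.88692
R(B) = exp(−0.000023 × 10000) = 0.79453
R(C) = exp(−0.000018 × 10000) = 0.83527
R(D) = exp(−0.000019 × 10000) = 0.82696
Series (A and B): 0.88692 × 0.79453 = 0.70468
Parallel ([0.70468] and C): 1 − (1 − 0.70468)(1 − 0.83527) = 0.95135
Series ([0.95135] and D): 0.95135 × 0.82696 = 0.787

0.787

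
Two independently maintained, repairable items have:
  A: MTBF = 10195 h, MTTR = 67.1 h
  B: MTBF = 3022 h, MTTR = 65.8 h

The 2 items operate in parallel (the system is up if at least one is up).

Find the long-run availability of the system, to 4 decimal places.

A(A) = MTBF/(MTBF+MTTR) = 10195/(10195+67.1) = 0.993461
A(B) = MTBF/(MTBF+MTTR) = 3022/(3022+65.8) = 0.978690
Parallel availability: 1 − (1 − 0.993461)(1 − 0.978690) = 0.9999

0.9999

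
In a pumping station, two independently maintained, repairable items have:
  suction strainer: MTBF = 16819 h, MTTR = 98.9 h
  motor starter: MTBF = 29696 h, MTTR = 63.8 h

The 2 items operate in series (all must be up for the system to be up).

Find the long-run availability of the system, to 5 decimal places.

A(suction strainer) = MTBF/(MTBF+MTTR) = 16819/(16819+98.9) = 0.994154
A(motor starter) = MTBF/(MTBF+MTTR) = 29696/(29696+63.8) = 0.997856
Series availability: 0.994154 × 0.997856 = 0.99202

0.99202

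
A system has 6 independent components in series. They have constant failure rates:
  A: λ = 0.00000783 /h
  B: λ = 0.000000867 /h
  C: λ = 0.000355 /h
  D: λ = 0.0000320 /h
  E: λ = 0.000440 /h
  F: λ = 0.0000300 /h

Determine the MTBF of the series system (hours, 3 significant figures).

Series of exponential components: λ_sys = Σ λ_i
λ_sys = 0.00000783 + 0.000000867 + 0.000355 + 0.0000320 + 0.000440 + 0.0000300 = 8.6570e-04 /h
MTBF = 1 / λ_sys = 1160 h

1160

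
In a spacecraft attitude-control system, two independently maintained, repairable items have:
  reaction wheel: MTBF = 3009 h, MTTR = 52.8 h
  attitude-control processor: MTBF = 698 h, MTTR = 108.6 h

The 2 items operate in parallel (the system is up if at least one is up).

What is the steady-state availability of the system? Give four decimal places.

0.9977

A(reaction wheel) = MTBF/(MTBF+MTTR) = 3009/(3009+52.8) = 0.982755
A(attitude-control processor) = MTBF/(MTBF+MTTR) = 698/(698+108.6) = 0.865361
Parallel availability: 1 − (1 − 0.982755)(1 − 0.865361) = 0.9977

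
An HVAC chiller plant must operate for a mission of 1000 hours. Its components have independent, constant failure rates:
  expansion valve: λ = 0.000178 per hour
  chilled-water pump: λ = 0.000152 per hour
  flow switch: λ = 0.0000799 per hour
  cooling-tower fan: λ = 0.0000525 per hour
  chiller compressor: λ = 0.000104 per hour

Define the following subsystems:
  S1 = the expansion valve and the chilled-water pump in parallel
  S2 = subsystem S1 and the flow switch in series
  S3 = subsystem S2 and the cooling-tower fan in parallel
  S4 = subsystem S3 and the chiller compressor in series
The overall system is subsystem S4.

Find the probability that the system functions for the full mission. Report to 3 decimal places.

R(expansion valve) = exp(−0.000178 × 1000) = 0.83694
R(chilled-water pump) = exp(−0.000152 × 1000) = 0.85899
R(flow switch) = exp(−0.0000799 × 1000) = 0.92321
R(cooling-tower fan) = exp(−0.0000525 × 1000) = 0.94885
R(chiller compressor) = exp(−0.000104 × 1000) = 0.90123
Parallel (expansion valve and chilled-water pump): 1 − (1 − 0.83694)(1 − 0.85899) = 0.97701
Series ([0.97701] and flow switch): 0.97701 × 0.92321 = 0.90199
Parallel ([0.90199] and cooling-tower fan): 1 − (1 − 0.90199)(1 − 0.94885) = 0.99499
Series ([0.99499] and chiller compressor): 0.99499 × 0.90123 = 0.897

0.897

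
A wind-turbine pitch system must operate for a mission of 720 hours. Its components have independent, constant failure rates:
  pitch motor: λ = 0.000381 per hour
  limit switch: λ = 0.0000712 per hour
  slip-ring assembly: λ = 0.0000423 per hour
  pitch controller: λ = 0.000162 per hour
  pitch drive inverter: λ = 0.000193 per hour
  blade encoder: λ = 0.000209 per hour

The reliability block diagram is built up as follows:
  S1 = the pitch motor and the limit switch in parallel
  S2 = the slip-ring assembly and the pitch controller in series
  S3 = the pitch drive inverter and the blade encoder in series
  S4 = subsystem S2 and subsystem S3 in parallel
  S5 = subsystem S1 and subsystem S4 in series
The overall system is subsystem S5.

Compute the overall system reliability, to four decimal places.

R(pitch motor) = exp(−0.000381 × 720) = 0.760089
R(limit switch) = exp(−0.0000712 × 720) = 0.950028
R(slip-ring assembly) = exp(−0.0000423 × 720) = 0.970003
R(pitch controller) = exp(−0.000162 × 720) = 0.889906
R(pitch drive inverter) = exp(−0.000193 × 720) = 0.870263
R(blade encoder) = exp(−0.000209 × 720) = 0.860295
Parallel (pitch motor and limit switch): 1 − (1 − 0.760089)(1 − 0.950028) = 0.988011
Series (slip-ring assembly and pitch controller): 0.970003 × 0.889906 = 0.863211
Series (pitch drive inverter and blade encoder): 0.870263 × 0.860295 = 0.748683
Parallel ([0.863211] and [0.748683]): 1 − (1 − 0.863211)(1 − 0.748683) = 0.965623
Series ([0.988011] and [0.965623]): 0.988011 × 0.965623 = 0.9540

0.9540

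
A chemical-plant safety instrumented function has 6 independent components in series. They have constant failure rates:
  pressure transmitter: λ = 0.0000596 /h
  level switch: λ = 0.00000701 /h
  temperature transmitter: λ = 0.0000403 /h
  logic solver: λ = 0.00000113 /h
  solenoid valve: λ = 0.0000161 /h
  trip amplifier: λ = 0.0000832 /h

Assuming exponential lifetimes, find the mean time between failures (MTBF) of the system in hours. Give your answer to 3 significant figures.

Series of exponential components: λ_sys = Σ λ_i
λ_sys = 0.0000596 + 0.00000701 + 0.0000403 + 0.00000113 + 0.0000161 + 0.0000832 = 2.0734e-04 /h
MTBF = 1 / λ_sys = 4820 h

4820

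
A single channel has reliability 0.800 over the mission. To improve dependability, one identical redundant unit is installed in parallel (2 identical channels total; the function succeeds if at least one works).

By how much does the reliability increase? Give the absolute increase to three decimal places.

R_before = 0.800
R_after = 1 − (1 − 0.800)^2 = 0.960
ΔR = 0.960 − 0.800 = 0.160

0.160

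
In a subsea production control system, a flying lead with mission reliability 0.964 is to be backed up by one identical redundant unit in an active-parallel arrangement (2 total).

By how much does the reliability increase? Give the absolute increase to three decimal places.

R_before = 0.964
R_after = 1 − (1 − 0.964)^2 = 0.999
ΔR = 0.999 − 0.964 = 0.035

0.035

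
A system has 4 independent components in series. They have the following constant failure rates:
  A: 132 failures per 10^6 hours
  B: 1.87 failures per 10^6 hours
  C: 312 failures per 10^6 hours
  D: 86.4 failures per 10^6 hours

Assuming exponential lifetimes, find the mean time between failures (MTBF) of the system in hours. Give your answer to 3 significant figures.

1880

Series of exponential components: λ_sys = Σ λ_i
λ_sys = 0.000132 + 0.00000187 + 0.000312 + 0.0000864 = 5.3227e-04 /h
MTBF = 1 / λ_sys = 1880 h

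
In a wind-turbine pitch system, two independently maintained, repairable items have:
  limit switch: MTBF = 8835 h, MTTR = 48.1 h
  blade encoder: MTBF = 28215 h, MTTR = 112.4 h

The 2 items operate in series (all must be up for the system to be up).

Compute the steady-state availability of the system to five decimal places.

0.99064

A(limit switch) = MTBF/(MTBF+MTTR) = 8835/(8835+48.1) = 0.994585
A(blade encoder) = MTBF/(MTBF+MTTR) = 28215/(28215+112.4) = 0.996032
Series availability: 0.994585 × 0.996032 = 0.99064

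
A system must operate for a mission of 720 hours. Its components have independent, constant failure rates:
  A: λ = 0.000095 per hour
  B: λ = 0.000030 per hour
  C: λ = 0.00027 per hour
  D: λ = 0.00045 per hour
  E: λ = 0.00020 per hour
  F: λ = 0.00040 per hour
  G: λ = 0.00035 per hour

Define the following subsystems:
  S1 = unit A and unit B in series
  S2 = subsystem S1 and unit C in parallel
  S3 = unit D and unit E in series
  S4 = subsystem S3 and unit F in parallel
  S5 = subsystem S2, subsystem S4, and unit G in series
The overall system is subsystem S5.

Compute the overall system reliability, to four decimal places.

0.6938

R(A) = exp(−0.000095 × 720) = 0.933887
R(B) = exp(−0.000030 × 720) = 0.978632
R(C) = exp(−0.00027 × 720) = 0.823329
R(D) = exp(−0.00045 × 720) = 0.723250
R(E) = exp(−0.00020 × 720) = 0.865888
R(F) = exp(−0.00040 × 720) = 0.749762
R(G) = exp(−0.00035 × 720) = 0.777245
Series (A and B): 0.933887 × 0.978632 = 0.913932
Parallel ([0.913932] and C): 1 − (1 − 0.913932)(1 − 0.823329) = 0.984794
Series (D and E): 0.723250 × 0.865888 = 0.626253
Parallel ([0.626253] and F): 1 − (1 − 0.626253)(1 − 0.749762) = 0.906474
Series ([0.984794], [0.906474], and G): 0.984794 × 0.906474 × 0.777245 = 0.6938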